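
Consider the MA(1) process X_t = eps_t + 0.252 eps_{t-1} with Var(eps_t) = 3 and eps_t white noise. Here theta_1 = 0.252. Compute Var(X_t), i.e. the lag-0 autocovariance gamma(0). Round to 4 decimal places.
\gamma(0) = 3.1905

For an MA(q) process X_t = eps_t + sum_i theta_i eps_{t-i} with
Var(eps_t) = sigma^2, the variance is
  gamma(0) = sigma^2 * (1 + sum_i theta_i^2).
  sum_i theta_i^2 = (0.252)^2 = 0.063504.
  gamma(0) = 3 * (1 + 0.063504) = 3 * 1.063504 = 3.190512, which rounds to 3.1905.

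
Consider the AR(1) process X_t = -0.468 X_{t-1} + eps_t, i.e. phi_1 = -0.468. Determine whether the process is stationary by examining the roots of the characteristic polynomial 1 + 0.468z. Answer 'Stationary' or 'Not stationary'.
\text{Stationary}

The AR(p) characteristic polynomial is P(z) = 1 + 0.468z.
Stationarity requires all roots to lie outside the unit circle, i.e. |z| > 1 for every root.
This is linear in z: 1 + (0.468) z = 0  =>  z = -1/(0.468) = -2.136752,  |z| = 2.136752.
Moduli of all roots: 2.1368.
All moduli strictly greater than 1? Yes.
Verdict: Stationary.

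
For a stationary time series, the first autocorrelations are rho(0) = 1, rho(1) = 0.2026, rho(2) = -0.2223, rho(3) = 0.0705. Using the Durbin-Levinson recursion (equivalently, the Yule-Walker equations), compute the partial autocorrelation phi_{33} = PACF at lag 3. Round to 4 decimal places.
\phi_{33} = 0.2070

The PACF at lag k is phi_{kk}, the last component of the solution
to the Yule-Walker system G_k phi = r_k where
  (G_k)_{ij} = rho(|i - j|), (r_k)_i = rho(i), i,j = 1..k.
Equivalently, Durbin-Levinson gives phi_{kk} iteratively:
  phi_{11} = rho(1)
  phi_{kk} = [rho(k) - sum_{j=1..k-1} phi_{k-1,j} rho(k-j)]
            / [1 - sum_{j=1..k-1} phi_{k-1,j} rho(j)],
  phi_{k,j} = phi_{k-1,j} - phi_{kk} phi_{k-1,k-j},  j = 1..k-1.
Step k = 1:
  phi_11 = rho(1) = 0.2026.
Step k = 2:
  phi_22 = [rho(2) - phi_11 rho(1)] / [1 - phi_11 rho(1)] = [-0.2223 - (0.2026)(0.2026)] / [1 - (0.2026)(0.2026)]
         = -0.26334676 / 0.95895324 = -0.274619.
  Update: phi_21 = phi_11 - phi_22 phi_11 = 0.2026 - (-0.274619)(0.2026) = 0.258238.
Step k = 3:
  phi_33 = [rho(3) - phi_21 rho(2) - phi_22 rho(1)] / [1 - phi_21 rho(1) - phi_22 rho(2)]
    numerator   = 0.0705 - (0.258238)(-0.2223) - (-0.274619)(0.2026) = 0.18354407
    denominator = 1 - (0.258238)(0.2026) - (-0.274619)(-0.2223) = 0.88663322
  phi_33 = 0.18354407 / 0.88663322 = 0.207.
Therefore phi_{33} = 0.2070.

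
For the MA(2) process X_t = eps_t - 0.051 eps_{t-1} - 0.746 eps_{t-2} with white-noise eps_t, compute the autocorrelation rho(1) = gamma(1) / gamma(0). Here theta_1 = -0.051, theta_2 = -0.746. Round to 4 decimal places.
\rho(1) = -0.0083

For an MA(q) process with theta_0 = 1, the autocovariance is
  gamma(k) = sigma^2 * sum_{i=0..q-k} theta_i * theta_{i+k},
and rho(k) = gamma(k) / gamma(0). Sigma^2 cancels.
  numerator   = (1)*(-0.051) + (-0.051)*(-0.746) = -0.012954.
  denominator = (1)^2 + (-0.051)^2 + (-0.746)^2 = 1.559117.
  rho(1) = -0.012954 / 1.559117 = -0.0083.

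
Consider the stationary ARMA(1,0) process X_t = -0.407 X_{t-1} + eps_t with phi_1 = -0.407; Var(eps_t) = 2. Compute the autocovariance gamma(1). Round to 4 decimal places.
\gamma(1) = -0.9756

Multiply the model equation by X_{t-k} and take expectations. With theta_0 = psi_0 = 1 and psi_j the MA(infinity) weights, this gives
  gamma(k) - sum_i phi_i gamma(k-i) = c_k,
  c_k = sigma^2 * sum_{j=k..q} theta_j psi_{j-k}   (c_k = 0 for k > q),
using gamma(-m) = gamma(m).
Pure AR (q = 0): c_0 = sigma^2 = 2, c_k = 0 for k >= 1.
Equations for k = 0 and k = 1 (AR order 1):
  gamma(0) = phi_1 gamma(1) + c_0
  gamma(1) = phi_1 gamma(0) + c_1
Substituting the second into the first: gamma(0) (1 - phi_1^2) = c_0 + phi_1 c_1, so
  gamma(0) = c_0 / (1 - phi_1^2) = 2 / (1 - (-0.407)^2) = 2 / 0.834351 = 2.397073.
  gamma(1) = phi_1 gamma(0) = (-0.407)(2.397073) = -0.975609.
Therefore gamma(1) = -0.9756 (to 4 decimal places).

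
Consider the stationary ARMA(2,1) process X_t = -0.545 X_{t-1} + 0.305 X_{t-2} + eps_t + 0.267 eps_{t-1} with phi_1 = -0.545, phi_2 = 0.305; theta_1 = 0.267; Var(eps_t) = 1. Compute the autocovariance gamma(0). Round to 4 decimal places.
\gamma(0) = 1.8684

Multiply the model equation by X_{t-k} and take expectations. With theta_0 = psi_0 = 1 and psi_j the MA(infinity) weights, this gives
  gamma(k) - sum_i phi_i gamma(k-i) = c_k,
  c_k = sigma^2 * sum_{j=k..q} theta_j psi_{j-k}   (c_k = 0 for k > q),
using gamma(-m) = gamma(m).
psi-weights needed (psi_j = theta_j + sum_i phi_i psi_{j-i}):
  psi_1 = theta_1 + phi_1 = 0.267 + (-0.545) = -0.278
Right-hand sides:
  c_0 = sigma^2 (1 + theta_1 psi_1) = 1 * (1 + (0.267)(-0.278)) = 1 * 0.925774 = 0.925774
  c_1 = sigma^2 theta_1 = 1 * (0.267) = 0.267
  c_2 = 0
Equations for k = 0, 1, 2 (AR order 2, c_2 = 0):
  (E0) gamma(0) = phi_1 gamma(1) + phi_2 gamma(2) + c_0
  (E1) gamma(1) = phi_1 gamma(0) + phi_2 gamma(1) + c_1
  (E2) gamma(2) = phi_1 gamma(1) + phi_2 gamma(0)
From (E1): gamma(1) = A gamma(0) + B with
  A = phi_1 / (1 - phi_2) = -0.545 / 0.695 = -0.784173,   B = c_1 / (1 - phi_2) = 0.267 / 0.695 = 0.384173.
Insert (E2) into (E0): gamma(0) (1 - phi_2^2) = phi_1 (1 + phi_2) gamma(1) + c_0.
  phi_1 (1 + phi_2) = (-0.545)(1.305) = -0.711225,   1 - phi_2^2 = 0.906975.
Replace gamma(1) by A gamma(0) + B and collect gamma(0):
  gamma(0) [0.906975 - (-0.711225)(-0.784173)] = (-0.711225)(0.384173) + 0.925774
  gamma(0) * 0.349252 = 0.652541
  gamma(0) = 0.652541 / 0.349252 = 1.868396.
Therefore gamma(0) = 1.8684 (to 4 decimal places).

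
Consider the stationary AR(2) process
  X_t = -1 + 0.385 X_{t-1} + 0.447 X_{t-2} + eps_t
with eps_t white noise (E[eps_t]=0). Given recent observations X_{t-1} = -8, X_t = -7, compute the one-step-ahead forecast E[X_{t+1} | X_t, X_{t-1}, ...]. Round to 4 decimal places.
E[X_{t+1} \mid \mathcal F_t] = -7.2710

For an AR(p) model X_t = c + sum_i phi_i X_{t-i} + eps_t, the
one-step-ahead conditional mean is
  E[X_{t+1} | X_t, ...] = c + sum_i phi_i X_{t+1-i}.
Substitute known values:
  E[X_{t+1} | ...] = -1 + (0.385) * (-7) + (0.447) * (-8)
                   = -7.2710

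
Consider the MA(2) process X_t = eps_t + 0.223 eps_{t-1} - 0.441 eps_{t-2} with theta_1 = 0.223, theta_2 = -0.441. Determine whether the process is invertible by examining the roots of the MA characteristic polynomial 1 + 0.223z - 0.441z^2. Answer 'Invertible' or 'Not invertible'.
\text{Invertible}

The MA(q) characteristic polynomial is P(z) = 1 + 0.223z - 0.441z^2.
Invertibility requires all roots to lie outside the unit circle, i.e. |z| > 1 for every root.
Set 1 + (0.223) z + (-0.441) z^2 = 0, i.e. a z^2 + b z + c = 0 with a = -0.441, b = 0.223, c = 1.
Discriminant D = b^2 - 4ac = (0.223)^2 - 4*(-0.441)*1 = 0.049729 - (-1.764) = 1.813729.
D >= 0, so the roots are real: z = (-b +/- sqrt(D)) / (2a) = (-0.223 +/- 1.346748) / (-0.882).
  z_1 = (-0.223 + 1.346748) / (-0.882) = -1.2741,   |z_1| = 1.2741.
  z_2 = (-0.223 - 1.346748) / (-0.882) = 1.7798,   |z_2| = 1.7798.
Moduli of all roots: 1.2741, 1.7798.
All moduli strictly greater than 1? Yes.
Verdict: Invertible.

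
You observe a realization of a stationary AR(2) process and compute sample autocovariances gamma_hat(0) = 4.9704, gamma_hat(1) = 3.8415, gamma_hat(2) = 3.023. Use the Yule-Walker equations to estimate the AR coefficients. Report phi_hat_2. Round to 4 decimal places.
\hat\phi_{2} = 0.0270

The Yule-Walker equations for an AR(p) process read, in matrix form,
  Gamma_p phi = r_p,   with   (Gamma_p)_{ij} = gamma(|i - j|),
                       (r_p)_i = gamma(i),   i,j = 1..p.
Substitute the sample gammas (Toeplitz matrix and right-hand side of size 2):
  Gamma_p = [[4.9704, 3.8415], [3.8415, 4.9704]]
  r_p     = [3.8415, 3.023]
Written out:
  4.9704 phi_1 + 3.8415 phi_2 = 3.8415
  3.8415 phi_1 + 4.9704 phi_2 = 3.023
Solve by Cramer's rule:
  det = gamma(0)^2 - gamma(1)^2 = (4.9704)^2 - (3.8415)^2 = 24.70487616 - 14.75712225 = 9.94775391
  phi_hat_1 = [gamma(1) gamma(0) - gamma(1) gamma(2)] / det = [(3.8415)(4.9704) - (3.8415)(3.023)] / 9.94775391 = 7.4809371 / 9.94775391 = 0.752
  phi_hat_2 = [gamma(0) gamma(2) - gamma(1)^2] / det = [(4.9704)(3.023) - (3.8415)^2] / 9.94775391 = 0.26839695 / 9.94775391 = 0.027
So phi_hat = [0.7520, 0.0270].
Therefore phi_hat_2 = 0.0270.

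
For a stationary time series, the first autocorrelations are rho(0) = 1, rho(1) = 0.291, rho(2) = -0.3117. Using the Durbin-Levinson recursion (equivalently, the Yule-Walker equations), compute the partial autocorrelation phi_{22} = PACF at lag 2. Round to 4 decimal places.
\phi_{22} = -0.4331

The PACF at lag k is phi_{kk}, the last component of the solution
to the Yule-Walker system G_k phi = r_k where
  (G_k)_{ij} = rho(|i - j|), (r_k)_i = rho(i), i,j = 1..k.
Equivalently, Durbin-Levinson gives phi_{kk} iteratively:
  phi_{11} = rho(1)
  phi_{kk} = [rho(k) - sum_{j=1..k-1} phi_{k-1,j} rho(k-j)]
            / [1 - sum_{j=1..k-1} phi_{k-1,j} rho(j)],
  phi_{k,j} = phi_{k-1,j} - phi_{kk} phi_{k-1,k-j},  j = 1..k-1.
Step k = 1:
  phi_11 = rho(1) = 0.291.
Step k = 2:
  phi_22 = [rho(2) - phi_11 rho(1)] / [1 - phi_11 rho(1)] = [-0.3117 - (0.291)(0.291)] / [1 - (0.291)(0.291)]
         = -0.396381 / 0.915319 = -0.4331.
Therefore phi_{22} = -0.4331.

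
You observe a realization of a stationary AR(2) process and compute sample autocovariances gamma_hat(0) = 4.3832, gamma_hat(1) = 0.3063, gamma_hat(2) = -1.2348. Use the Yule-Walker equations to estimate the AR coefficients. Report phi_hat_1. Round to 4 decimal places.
\hat\phi_{1} = 0.0900

The Yule-Walker equations for an AR(p) process read, in matrix form,
  Gamma_p phi = r_p,   with   (Gamma_p)_{ij} = gamma(|i - j|),
                       (r_p)_i = gamma(i),   i,j = 1..p.
Substitute the sample gammas (Toeplitz matrix and right-hand side of size 2):
  Gamma_p = [[4.3832, 0.3063], [0.3063, 4.3832]]
  r_p     = [0.3063, -1.2348]
Written out:
  4.3832 phi_1 + 0.3063 phi_2 = 0.3063
  0.3063 phi_1 + 4.3832 phi_2 = -1.2348
Solve by Cramer's rule:
  det = gamma(0)^2 - gamma(1)^2 = (4.3832)^2 - (0.3063)^2 = 19.21244224 - 0.09381969 = 19.11862255
  phi_hat_1 = [gamma(1) gamma(0) - gamma(1) gamma(2)] / det = [(0.3063)(4.3832) - (0.3063)(-1.2348)] / 19.11862255 = 1.7207934 / 19.11862255 = 0.09
  phi_hat_2 = [gamma(0) gamma(2) - gamma(1)^2] / det = [(4.3832)(-1.2348) - (0.3063)^2] / 19.11862255 = -5.50619505 / 19.11862255 = -0.288
So phi_hat = [0.0900, -0.2880].
Therefore phi_hat_1 = 0.0900.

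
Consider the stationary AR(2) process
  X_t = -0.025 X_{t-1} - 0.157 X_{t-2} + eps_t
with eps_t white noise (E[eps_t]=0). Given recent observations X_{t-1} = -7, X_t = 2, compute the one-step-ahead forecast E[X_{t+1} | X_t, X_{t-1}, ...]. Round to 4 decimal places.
E[X_{t+1} \mid \mathcal F_t] = 1.0490

For an AR(p) model X_t = c + sum_i phi_i X_{t-i} + eps_t, the
one-step-ahead conditional mean is
  E[X_{t+1} | X_t, ...] = c + sum_i phi_i X_{t+1-i}.
Substitute known values:
  E[X_{t+1} | ...] = (-0.025) * (2) + (-0.157) * (-7)
                   = 1.0490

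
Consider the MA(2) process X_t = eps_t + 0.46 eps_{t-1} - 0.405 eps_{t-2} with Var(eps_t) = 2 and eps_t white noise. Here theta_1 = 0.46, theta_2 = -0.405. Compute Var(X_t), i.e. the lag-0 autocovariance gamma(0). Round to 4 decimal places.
\gamma(0) = 2.7513

For an MA(q) process X_t = eps_t + sum_i theta_i eps_{t-i} with
Var(eps_t) = sigma^2, the variance is
  gamma(0) = sigma^2 * (1 + sum_i theta_i^2).
  sum_i theta_i^2 = (0.46)^2 + (-0.405)^2 = 0.2116 + 0.164025 = 0.375625.
  gamma(0) = 2 * (1 + 0.375625) = 2 * 1.375625 = 2.75125, which rounds to 2.7513.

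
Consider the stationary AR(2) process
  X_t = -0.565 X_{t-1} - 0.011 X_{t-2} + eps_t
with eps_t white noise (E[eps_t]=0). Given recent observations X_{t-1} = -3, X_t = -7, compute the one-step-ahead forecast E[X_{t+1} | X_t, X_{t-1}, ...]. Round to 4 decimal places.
E[X_{t+1} \mid \mathcal F_t] = 3.9880

For an AR(p) model X_t = c + sum_i phi_i X_{t-i} + eps_t, the
one-step-ahead conditional mean is
  E[X_{t+1} | X_t, ...] = c + sum_i phi_i X_{t+1-i}.
Substitute known values:
  E[X_{t+1} | ...] = (-0.565) * (-7) + (-0.011) * (-3)
                   = 3.9880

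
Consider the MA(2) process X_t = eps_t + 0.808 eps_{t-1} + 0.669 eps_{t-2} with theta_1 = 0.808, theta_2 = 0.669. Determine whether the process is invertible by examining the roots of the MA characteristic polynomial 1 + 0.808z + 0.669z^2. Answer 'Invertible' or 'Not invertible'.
\text{Invertible}

The MA(q) characteristic polynomial is P(z) = 1 + 0.808z + 0.669z^2.
Invertibility requires all roots to lie outside the unit circle, i.e. |z| > 1 for every root.
Set 1 + (0.808) z + (0.669) z^2 = 0, i.e. a z^2 + b z + c = 0 with a = 0.669, b = 0.808, c = 1.
Discriminant D = b^2 - 4ac = (0.808)^2 - 4*(0.669)*1 = 0.652864 - (2.676) = -2.023136.
D < 0, so the roots are the complex-conjugate pair z = (-b +/- i sqrt(-D)) / (2a) = -0.6039 +/- 1.0631i.
For a conjugate pair |z|^2 = z * conj(z) = (product of roots) = c/a = 1/(0.669) = 1.494768, so |z| = sqrt(1.494768) = 1.2226 for both roots.
Moduli of all roots: 1.2226, 1.2226.
All moduli strictly greater than 1? Yes.
Verdict: Invertible.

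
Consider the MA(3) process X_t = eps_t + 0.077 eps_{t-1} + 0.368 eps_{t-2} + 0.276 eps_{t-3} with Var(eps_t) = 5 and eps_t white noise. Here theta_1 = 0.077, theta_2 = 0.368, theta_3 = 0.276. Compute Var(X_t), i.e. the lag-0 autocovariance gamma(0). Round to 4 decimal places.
\gamma(0) = 6.0876

For an MA(q) process X_t = eps_t + sum_i theta_i eps_{t-i} with
Var(eps_t) = sigma^2, the variance is
  gamma(0) = sigma^2 * (1 + sum_i theta_i^2).
  sum_i theta_i^2 = (0.077)^2 + (0.368)^2 + (0.276)^2 = 0.005929 + 0.135424 + 0.076176 = 0.217529.
  gamma(0) = 5 * (1 + 0.217529) = 5 * 1.217529 = 6.087645, which rounds to 6.0876.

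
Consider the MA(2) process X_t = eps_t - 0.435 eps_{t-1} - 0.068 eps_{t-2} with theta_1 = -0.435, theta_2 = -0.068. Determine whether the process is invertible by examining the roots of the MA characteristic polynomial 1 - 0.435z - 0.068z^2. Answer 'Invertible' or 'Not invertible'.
\text{Invertible}

The MA(q) characteristic polynomial is P(z) = 1 - 0.435z - 0.068z^2.
Invertibility requires all roots to lie outside the unit circle, i.e. |z| > 1 for every root.
Set 1 + (-0.435) z + (-0.068) z^2 = 0, i.e. a z^2 + b z + c = 0 with a = -0.068, b = -0.435, c = 1.
Discriminant D = b^2 - 4ac = (-0.435)^2 - 4*(-0.068)*1 = 0.189225 - (-0.272) = 0.461225.
D >= 0, so the roots are real: z = (-b +/- sqrt(D)) / (2a) = (0.435 +/- 0.679135) / (-0.136).
  z_1 = (0.435 + 0.679135) / (-0.136) = -8.1922,   |z_1| = 8.1922.
  z_2 = (0.435 - 0.679135) / (-0.136) = 1.7951,   |z_2| = 1.7951.
Moduli of all roots: 8.1922, 1.7951.
All moduli strictly greater than 1? Yes.
Verdict: Invertible.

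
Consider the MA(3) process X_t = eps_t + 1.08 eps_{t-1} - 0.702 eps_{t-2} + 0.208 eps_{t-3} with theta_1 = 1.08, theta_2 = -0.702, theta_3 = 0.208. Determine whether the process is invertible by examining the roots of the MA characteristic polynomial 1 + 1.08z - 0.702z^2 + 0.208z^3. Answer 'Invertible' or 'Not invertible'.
\text{Not invertible}

The MA(q) characteristic polynomial is P(z) = 1 + 1.08z - 0.702z^2 + 0.208z^3.
Invertibility requires all roots to lie outside the unit circle, i.e. |z| > 1 for every root.
Degree 3: look for a simple real root z0 first, then factor out (1 - z/z0) and solve the remaining quadratic.
Testing z0 = -0.625: P(-0.625) = 1 + (1.08)(-0.625) + (-0.702)(-0.625)^2 + (0.208)(-0.625)^3
  = 1 + (-0.675) + (-0.274219) + (-0.050781) = 0.  So z_0 = -0.625 is a root, |z_0| = 0.625.
Divide out the factor (1 + 1.6 z) = (1 - z/z0) (since 1/z0 = -1.6):
  P(z) = (1 + 1.6 z)(1 + (-0.52) z + (0.13) z^2)
  [check: z-coef -0.52 - (-1.6) = 1.08; z^2-coef 0.13 - (-1.6)(-0.52) = -0.702; z^3-coef -(-1.6)(0.13) = 0.208.]
Remaining roots from the quadratic factor 1 + (-0.52) z + (0.13) z^2:
  Set 1 + (-0.52) z + (0.13) z^2 = 0, i.e. a z^2 + b z + c = 0 with a = 0.13, b = -0.52, c = 1.
  Discriminant D = b^2 - 4ac = (-0.52)^2 - 4*(0.13)*1 = 0.2704 - (0.52) = -0.2496.
  D < 0, so the roots are the complex-conjugate pair z = (-b +/- i sqrt(-D)) / (2a) = 2 +/- 1.9215i.
  For a conjugate pair |z|^2 = z * conj(z) = (product of roots) = c/a = 1/(0.13) = 7.692308, so |z| = sqrt(7.692308) = 2.7735 for both roots.
Moduli of all roots: 0.6250, 2.7735, 2.7735.
All moduli strictly greater than 1? No.
Verdict: Not invertible.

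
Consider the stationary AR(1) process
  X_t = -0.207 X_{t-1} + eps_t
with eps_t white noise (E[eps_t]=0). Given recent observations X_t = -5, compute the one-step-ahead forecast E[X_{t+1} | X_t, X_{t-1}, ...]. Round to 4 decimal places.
E[X_{t+1} \mid \mathcal F_t] = 1.0350

For an AR(p) model X_t = c + sum_i phi_i X_{t-i} + eps_t, the
one-step-ahead conditional mean is
  E[X_{t+1} | X_t, ...] = c + sum_i phi_i X_{t+1-i}.
Substitute known values:
  E[X_{t+1} | ...] = (-0.207) * (-5)
                   = 1.0350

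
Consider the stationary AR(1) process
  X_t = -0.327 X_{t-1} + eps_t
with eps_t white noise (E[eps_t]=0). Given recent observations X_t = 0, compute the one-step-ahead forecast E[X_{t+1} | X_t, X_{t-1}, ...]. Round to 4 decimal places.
E[X_{t+1} \mid \mathcal F_t] = 0.0000

For an AR(p) model X_t = c + sum_i phi_i X_{t-i} + eps_t, the
one-step-ahead conditional mean is
  E[X_{t+1} | X_t, ...] = c + sum_i phi_i X_{t+1-i}.
Substitute known values:
  E[X_{t+1} | ...] = (-0.327) * (0)
                   = 0.0000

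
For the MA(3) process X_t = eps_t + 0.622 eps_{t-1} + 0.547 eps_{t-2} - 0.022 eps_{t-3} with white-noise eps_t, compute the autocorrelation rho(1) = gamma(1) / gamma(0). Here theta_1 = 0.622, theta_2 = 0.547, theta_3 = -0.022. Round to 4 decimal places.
\rho(1) = 0.5634

For an MA(q) process with theta_0 = 1, the autocovariance is
  gamma(k) = sigma^2 * sum_{i=0..q-k} theta_i * theta_{i+k},
and rho(k) = gamma(k) / gamma(0). Sigma^2 cancels.
  numerator   = (1)*(0.622) + (0.622)*(0.547) + (0.547)*(-0.022) = 0.9502.
  denominator = (1)^2 + (0.622)^2 + (0.547)^2 + (-0.022)^2 = 1.686577.
  rho(1) = 0.9502 / 1.686577 = 0.5634.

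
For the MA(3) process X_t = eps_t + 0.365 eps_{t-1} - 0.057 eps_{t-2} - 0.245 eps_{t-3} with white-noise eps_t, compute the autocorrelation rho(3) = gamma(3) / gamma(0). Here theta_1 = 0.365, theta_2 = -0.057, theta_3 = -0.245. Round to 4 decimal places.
\rho(3) = -0.2048

For an MA(q) process with theta_0 = 1, the autocovariance is
  gamma(k) = sigma^2 * sum_{i=0..q-k} theta_i * theta_{i+k},
and rho(k) = gamma(k) / gamma(0). Sigma^2 cancels.
  numerator   = (1)*(-0.245) = -0.245.
  denominator = (1)^2 + (0.365)^2 + (-0.057)^2 + (-0.245)^2 = 1.196499.
  rho(3) = -0.245 / 1.196499 = -0.2048.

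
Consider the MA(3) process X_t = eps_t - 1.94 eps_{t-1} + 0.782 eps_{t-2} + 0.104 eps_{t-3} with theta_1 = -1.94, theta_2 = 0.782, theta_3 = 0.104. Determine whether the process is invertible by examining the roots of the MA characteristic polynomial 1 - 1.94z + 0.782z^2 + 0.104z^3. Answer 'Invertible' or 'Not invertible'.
\text{Not invertible}

The MA(q) characteristic polynomial is P(z) = 1 - 1.94z + 0.782z^2 + 0.104z^3.
Invertibility requires all roots to lie outside the unit circle, i.e. |z| > 1 for every root.
Degree 3: look for a simple real root z0 first, then factor out (1 - z/z0) and solve the remaining quadratic.
Testing z0 = 1.25: P(1.25) = 1 + (-1.94)(1.25) + (0.782)(1.25)^2 + (0.104)(1.25)^3
  = 1 + (-2.425) + (1.221875) + (0.203125) = 0.  So z_0 = 1.25 is a root, |z_0| = 1.25.
Divide out the factor (1 - 0.8 z) = (1 - z/z0) (since 1/z0 = 0.8):
  P(z) = (1 - 0.8 z)(1 + (-1.14) z + (-0.13) z^2)
  [check: z-coef -1.14 - (0.8) = -1.94; z^2-coef -0.13 - (0.8)(-1.14) = 0.782; z^3-coef -(0.8)(-0.13) = 0.104.]
Remaining roots from the quadratic factor 1 + (-1.14) z + (-0.13) z^2:
  Set 1 + (-1.14) z + (-0.13) z^2 = 0, i.e. a z^2 + b z + c = 0 with a = -0.13, b = -1.14, c = 1.
  Discriminant D = b^2 - 4ac = (-1.14)^2 - 4*(-0.13)*1 = 1.2996 - (-0.52) = 1.8196.
  D >= 0, so the roots are real: z = (-b +/- sqrt(D)) / (2a) = (1.14 +/- 1.348925) / (-0.26).
    z_1 = (1.14 + 1.348925) / (-0.26) = -9.5728,   |z_1| = 9.5728.
    z_2 = (1.14 - 1.348925) / (-0.26) = 0.8036,   |z_2| = 0.8036.
Moduli of all roots: 1.2500, 9.5728, 0.8036.
All moduli strictly greater than 1? No.
Verdict: Not invertible.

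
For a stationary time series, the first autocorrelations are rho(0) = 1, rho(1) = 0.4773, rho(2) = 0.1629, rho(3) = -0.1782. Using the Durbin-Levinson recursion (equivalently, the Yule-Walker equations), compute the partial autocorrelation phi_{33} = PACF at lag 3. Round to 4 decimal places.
\phi_{33} = -0.2900

The PACF at lag k is phi_{kk}, the last component of the solution
to the Yule-Walker system G_k phi = r_k where
  (G_k)_{ij} = rho(|i - j|), (r_k)_i = rho(i), i,j = 1..k.
Equivalently, Durbin-Levinson gives phi_{kk} iteratively:
  phi_{11} = rho(1)
  phi_{kk} = [rho(k) - sum_{j=1..k-1} phi_{k-1,j} rho(k-j)]
            / [1 - sum_{j=1..k-1} phi_{k-1,j} rho(j)],
  phi_{k,j} = phi_{k-1,j} - phi_{kk} phi_{k-1,k-j},  j = 1..k-1.
Step k = 1:
  phi_11 = rho(1) = 0.4773.
Step k = 2:
  phi_22 = [rho(2) - phi_11 rho(1)] / [1 - phi_11 rho(1)] = [0.1629 - (0.4773)(0.4773)] / [1 - (0.4773)(0.4773)]
         = -0.06491529 / 0.77218471 = -0.084067.
  Update: phi_21 = phi_11 - phi_22 phi_11 = 0.4773 - (-0.084067)(0.4773) = 0.517425.
Step k = 3:
  phi_33 = [rho(3) - phi_21 rho(2) - phi_22 rho(1)] / [1 - phi_21 rho(1) - phi_22 rho(2)]
    numerator   = -0.1782 - (0.517425)(0.1629) - (-0.084067)(0.4773) = -0.22236336
    denominator = 1 - (0.517425)(0.4773) - (-0.084067)(0.1629) = 0.76672747
  phi_33 = -0.22236336 / 0.76672747 = -0.29.
Therefore phi_{33} = -0.2900.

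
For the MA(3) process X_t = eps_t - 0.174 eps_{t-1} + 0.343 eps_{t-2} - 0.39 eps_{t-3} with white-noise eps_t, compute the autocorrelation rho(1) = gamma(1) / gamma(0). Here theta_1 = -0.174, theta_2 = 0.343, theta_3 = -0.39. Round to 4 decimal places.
\rho(1) = -0.2826

For an MA(q) process with theta_0 = 1, the autocovariance is
  gamma(k) = sigma^2 * sum_{i=0..q-k} theta_i * theta_{i+k},
and rho(k) = gamma(k) / gamma(0). Sigma^2 cancels.
  numerator   = (1)*(-0.174) + (-0.174)*(0.343) + (0.343)*(-0.39) = -0.367452.
  denominator = (1)^2 + (-0.174)^2 + (0.343)^2 + (-0.39)^2 = 1.300025.
  rho(1) = -0.367452 / 1.300025 = -0.2826.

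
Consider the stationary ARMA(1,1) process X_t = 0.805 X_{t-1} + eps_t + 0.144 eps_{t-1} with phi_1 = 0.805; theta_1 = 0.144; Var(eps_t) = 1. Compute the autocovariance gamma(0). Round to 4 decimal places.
\gamma(0) = 3.5587

Multiply the model equation by X_{t-k} and take expectations. With theta_0 = psi_0 = 1 and psi_j the MA(infinity) weights, this gives
  gamma(k) - sum_i phi_i gamma(k-i) = c_k,
  c_k = sigma^2 * sum_{j=k..q} theta_j psi_{j-k}   (c_k = 0 for k > q),
using gamma(-m) = gamma(m).
psi-weights needed (psi_j = theta_j + sum_i phi_i psi_{j-i}):
  psi_1 = theta_1 + phi_1 = 0.144 + (0.805) = 0.949
Right-hand sides:
  c_0 = sigma^2 (1 + theta_1 psi_1) = 1 * (1 + (0.144)(0.949)) = 1 * 1.136656 = 1.136656
  c_1 = sigma^2 theta_1 = 1 * (0.144) = 0.144
  c_2 = 0
Equations for k = 0 and k = 1 (AR order 1):
  gamma(0) = phi_1 gamma(1) + c_0
  gamma(1) = phi_1 gamma(0) + c_1
Substituting the second into the first: gamma(0) (1 - phi_1^2) = c_0 + phi_1 c_1, so
  gamma(0) = (c_0 + phi_1 c_1) / (1 - phi_1^2) = (1.136656 + (0.805)(0.144)) / (1 - (0.805)^2) = 1.252576 / 0.351975 = 3.558707.
Therefore gamma(0) = 3.5587 (to 4 decimal places).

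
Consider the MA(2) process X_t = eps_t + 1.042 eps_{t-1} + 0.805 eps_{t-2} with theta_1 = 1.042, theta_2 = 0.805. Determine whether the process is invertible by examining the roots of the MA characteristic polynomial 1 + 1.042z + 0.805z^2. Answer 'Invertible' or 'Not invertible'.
\text{Invertible}

The MA(q) characteristic polynomial is P(z) = 1 + 1.042z + 0.805z^2.
Invertibility requires all roots to lie outside the unit circle, i.e. |z| > 1 for every root.
Set 1 + (1.042) z + (0.805) z^2 = 0, i.e. a z^2 + b z + c = 0 with a = 0.805, b = 1.042, c = 1.
Discriminant D = b^2 - 4ac = (1.042)^2 - 4*(0.805)*1 = 1.085764 - (3.22) = -2.134236.
D < 0, so the roots are the complex-conjugate pair z = (-b +/- i sqrt(-D)) / (2a) = -0.6472 +/- 0.9074i.
For a conjugate pair |z|^2 = z * conj(z) = (product of roots) = c/a = 1/(0.805) = 1.242236, so |z| = sqrt(1.242236) = 1.1146 for both roots.
Moduli of all roots: 1.1146, 1.1146.
All moduli strictly greater than 1? Yes.
Verdict: Invertible.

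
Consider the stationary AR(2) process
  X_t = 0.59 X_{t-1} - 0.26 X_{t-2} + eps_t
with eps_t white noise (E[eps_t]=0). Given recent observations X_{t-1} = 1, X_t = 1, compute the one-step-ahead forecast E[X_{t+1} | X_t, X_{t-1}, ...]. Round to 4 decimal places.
E[X_{t+1} \mid \mathcal F_t] = 0.3300

For an AR(p) model X_t = c + sum_i phi_i X_{t-i} + eps_t, the
one-step-ahead conditional mean is
  E[X_{t+1} | X_t, ...] = c + sum_i phi_i X_{t+1-i}.
Substitute known values:
  E[X_{t+1} | ...] = (0.59) * (1) + (-0.26) * (1)
                   = 0.3300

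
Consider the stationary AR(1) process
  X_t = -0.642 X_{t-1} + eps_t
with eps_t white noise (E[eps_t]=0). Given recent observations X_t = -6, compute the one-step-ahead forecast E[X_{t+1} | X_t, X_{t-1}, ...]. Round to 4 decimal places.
E[X_{t+1} \mid \mathcal F_t] = 3.8520

For an AR(p) model X_t = c + sum_i phi_i X_{t-i} + eps_t, the
one-step-ahead conditional mean is
  E[X_{t+1} | X_t, ...] = c + sum_i phi_i X_{t+1-i}.
Substitute known values:
  E[X_{t+1} | ...] = (-0.642) * (-6)
                   = 3.8520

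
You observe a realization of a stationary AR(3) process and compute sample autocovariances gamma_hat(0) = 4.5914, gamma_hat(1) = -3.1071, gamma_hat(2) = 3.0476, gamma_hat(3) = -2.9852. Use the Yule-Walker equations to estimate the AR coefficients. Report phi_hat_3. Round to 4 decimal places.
\hat\phi_{3} = -0.2470

The Yule-Walker equations for an AR(p) process read, in matrix form,
  Gamma_p phi = r_p,   with   (Gamma_p)_{ij} = gamma(|i - j|),
                       (r_p)_i = gamma(i),   i,j = 1..p.
Substitute the sample gammas (Toeplitz matrix and right-hand side of size 3):
  Gamma_p = [[4.5914, -3.1071, 3.0476], [-3.1071, 4.5914, -3.1071], [3.0476, -3.1071, 4.5914]]
  r_p     = [-3.1071, 3.0476, -2.9852]
Written out (R1..R3):
  (R1) 4.5914 phi_1 - 3.1071 phi_2 + 3.0476 phi_3 = -3.1071
  (R2) -3.1071 phi_1 + 4.5914 phi_2 - 3.1071 phi_3 = 3.0476
  (R3) 3.0476 phi_1 - 3.1071 phi_2 + 4.5914 phi_3 = -2.9852
Gaussian elimination:
  R2 <- R2 - (-3.1071/4.5914) R1 = R2 - (-0.676722) R1:  2.488758 phi_2 - 1.044723 phi_3 = 0.944958
  R3 <- R3 - (3.0476/4.5914) R1 = R3 - (0.663763) R1:  -1.044723 phi_2 + 2.568517 phi_3 = -0.922823
  R3 <- R3 - (-1.044723/2.488758) R2 = R3 - (-0.419777) R2:  2.129966 phi_3 = -0.526151
Back-substitution:
  phi_hat_3 = -0.526151 / 2.129966 = -0.247023
  phi_hat_2 = (0.944958 - (-1.044723)(-0.247023)) / 2.488758 = 0.275996
  phi_hat_1 = (-3.1071 - (-3.1071)(0.275996) - (3.0476)(-0.247023)) / 4.5914 = -0.325984
So phi_hat = [-0.3260, 0.2760, -0.2470].
Therefore phi_hat_3 = -0.2470.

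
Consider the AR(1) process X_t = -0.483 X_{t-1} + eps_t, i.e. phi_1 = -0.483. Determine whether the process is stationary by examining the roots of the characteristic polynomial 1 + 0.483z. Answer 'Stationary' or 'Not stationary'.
\text{Stationary}

The AR(p) characteristic polynomial is P(z) = 1 + 0.483z.
Stationarity requires all roots to lie outside the unit circle, i.e. |z| > 1 for every root.
This is linear in z: 1 + (0.483) z = 0  =>  z = -1/(0.483) = -2.070393,  |z| = 2.070393.
Moduli of all roots: 2.0704.
All moduli strictly greater than 1? Yes.
Verdict: Stationary.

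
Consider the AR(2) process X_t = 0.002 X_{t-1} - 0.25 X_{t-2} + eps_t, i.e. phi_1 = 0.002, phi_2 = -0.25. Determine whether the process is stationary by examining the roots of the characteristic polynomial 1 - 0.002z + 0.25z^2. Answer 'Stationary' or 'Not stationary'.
\text{Stationary}

The AR(p) characteristic polynomial is P(z) = 1 - 0.002z + 0.25z^2.
Stationarity requires all roots to lie outside the unit circle, i.e. |z| > 1 for every root.
Set 1 + (-0.002) z + (0.25) z^2 = 0, i.e. a z^2 + b z + c = 0 with a = 0.25, b = -0.002, c = 1.
Discriminant D = b^2 - 4ac = (-0.002)^2 - 4*(0.25)*1 = 0.000004 - (1) = -0.999996.
D < 0, so the roots are the complex-conjugate pair z = (-b +/- i sqrt(-D)) / (2a) = 0.004 +/- 2i.
For a conjugate pair |z|^2 = z * conj(z) = (product of roots) = c/a = 1/(0.25) = 4, so |z| = sqrt(4) = 2 for both roots.
Moduli of all roots: 2.0000, 2.0000.
All moduli strictly greater than 1? Yes.
Verdict: Stationary.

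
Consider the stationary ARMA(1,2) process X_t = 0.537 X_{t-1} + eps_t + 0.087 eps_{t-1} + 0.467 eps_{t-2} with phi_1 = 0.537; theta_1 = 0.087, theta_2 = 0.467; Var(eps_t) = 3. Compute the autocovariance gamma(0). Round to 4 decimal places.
\gamma(0) = 6.8803

Multiply the model equation by X_{t-k} and take expectations. With theta_0 = psi_0 = 1 and psi_j the MA(infinity) weights, this gives
  gamma(k) - sum_i phi_i gamma(k-i) = c_k,
  c_k = sigma^2 * sum_{j=k..q} theta_j psi_{j-k}   (c_k = 0 for k > q),
using gamma(-m) = gamma(m).
psi-weights needed (psi_j = theta_j + sum_i phi_i psi_{j-i}):
  psi_1 = theta_1 + phi_1 = 0.087 + (0.537) = 0.624
  psi_2 = theta_2 + phi_1 psi_1 = 0.467 + (0.537)(0.624) = 0.802088
Right-hand sides:
  c_0 = sigma^2 (1 + theta_1 psi_1 + theta_2 psi_2) = 3 * (1 + (0.087)(0.624) + (0.467)(0.802088)) = 3 * 1.428863 = 4.286589
  c_1 = sigma^2 (theta_1 + theta_2 psi_1) = 3 * (0.087 + (0.467)(0.624)) = 1.135224
  c_2 = sigma^2 theta_2 = 3 * (0.467) = 1.401
Equations for k = 0 and k = 1 (AR order 1):
  gamma(0) = phi_1 gamma(1) + c_0
  gamma(1) = phi_1 gamma(0) + c_1
Substituting the second into the first: gamma(0) (1 - phi_1^2) = c_0 + phi_1 c_1, so
  gamma(0) = (c_0 + phi_1 c_1) / (1 - phi_1^2) = (4.286589 + (0.537)(1.135224)) / (1 - (0.537)^2) = 4.896205 / 0.711631 = 6.880258.
Therefore gamma(0) = 6.8803 (to 4 decimal places).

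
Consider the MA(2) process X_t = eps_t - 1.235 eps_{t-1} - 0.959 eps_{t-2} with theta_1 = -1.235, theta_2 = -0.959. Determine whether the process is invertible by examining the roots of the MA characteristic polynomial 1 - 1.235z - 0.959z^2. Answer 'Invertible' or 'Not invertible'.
\text{Not invertible}

The MA(q) characteristic polynomial is P(z) = 1 - 1.235z - 0.959z^2.
Invertibility requires all roots to lie outside the unit circle, i.e. |z| > 1 for every root.
Set 1 + (-1.235) z + (-0.959) z^2 = 0, i.e. a z^2 + b z + c = 0 with a = -0.959, b = -1.235, c = 1.
Discriminant D = b^2 - 4ac = (-1.235)^2 - 4*(-0.959)*1 = 1.525225 - (-3.836) = 5.361225.
D >= 0, so the roots are real: z = (-b +/- sqrt(D)) / (2a) = (1.235 +/- 2.315432) / (-1.918).
  z_1 = (1.235 + 2.315432) / (-1.918) = -1.8511,   |z_1| = 1.8511.
  z_2 = (1.235 - 2.315432) / (-1.918) = 0.5633,   |z_2| = 0.5633.
Moduli of all roots: 1.8511, 0.5633.
All moduli strictly greater than 1? No.
Verdict: Not invertible.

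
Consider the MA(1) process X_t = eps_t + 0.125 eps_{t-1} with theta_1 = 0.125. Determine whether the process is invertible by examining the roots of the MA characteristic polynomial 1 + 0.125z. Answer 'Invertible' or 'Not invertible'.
\text{Invertible}

The MA(q) characteristic polynomial is P(z) = 1 + 0.125z.
Invertibility requires all roots to lie outside the unit circle, i.e. |z| > 1 for every root.
This is linear in z: 1 + (0.125) z = 0  =>  z = -1/(0.125) = -8,  |z| = 8.
Moduli of all roots: 8.0000.
All moduli strictly greater than 1? Yes.
Verdict: Invertible.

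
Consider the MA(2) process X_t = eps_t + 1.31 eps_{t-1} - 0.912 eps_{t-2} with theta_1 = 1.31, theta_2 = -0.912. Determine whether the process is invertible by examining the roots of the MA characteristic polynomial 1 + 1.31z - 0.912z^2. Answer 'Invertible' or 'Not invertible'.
\text{Not invertible}

The MA(q) characteristic polynomial is P(z) = 1 + 1.31z - 0.912z^2.
Invertibility requires all roots to lie outside the unit circle, i.e. |z| > 1 for every root.
Set 1 + (1.31) z + (-0.912) z^2 = 0, i.e. a z^2 + b z + c = 0 with a = -0.912, b = 1.31, c = 1.
Discriminant D = b^2 - 4ac = (1.31)^2 - 4*(-0.912)*1 = 1.7161 - (-3.648) = 5.3641.
D >= 0, so the roots are real: z = (-b +/- sqrt(D)) / (2a) = (-1.31 +/- 2.316053) / (-1.824).
  z_1 = (-1.31 + 2.316053) / (-1.824) = -0.5516,   |z_1| = 0.5516.
  z_2 = (-1.31 - 2.316053) / (-1.824) = 1.988,   |z_2| = 1.988.
Moduli of all roots: 0.5516, 1.9880.
All moduli strictly greater than 1? No.
Verdict: Not invertible.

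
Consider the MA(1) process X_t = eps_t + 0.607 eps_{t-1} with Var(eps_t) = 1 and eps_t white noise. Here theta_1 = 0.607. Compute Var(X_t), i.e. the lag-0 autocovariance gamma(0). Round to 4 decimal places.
\gamma(0) = 1.3684

For an MA(q) process X_t = eps_t + sum_i theta_i eps_{t-i} with
Var(eps_t) = sigma^2, the variance is
  gamma(0) = sigma^2 * (1 + sum_i theta_i^2).
  sum_i theta_i^2 = (0.607)^2 = 0.368449.
  gamma(0) = 1 * (1 + 0.368449) = 1 * 1.368449 = 1.368449, which rounds to 1.3684.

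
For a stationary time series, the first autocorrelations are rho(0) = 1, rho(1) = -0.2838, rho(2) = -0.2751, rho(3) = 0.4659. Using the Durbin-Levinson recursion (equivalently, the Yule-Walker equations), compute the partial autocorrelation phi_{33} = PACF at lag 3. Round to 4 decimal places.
\phi_{33} = 0.3170

The PACF at lag k is phi_{kk}, the last component of the solution
to the Yule-Walker system G_k phi = r_k where
  (G_k)_{ij} = rho(|i - j|), (r_k)_i = rho(i), i,j = 1..k.
Equivalently, Durbin-Levinson gives phi_{kk} iteratively:
  phi_{11} = rho(1)
  phi_{kk} = [rho(k) - sum_{j=1..k-1} phi_{k-1,j} rho(k-j)]
            / [1 - sum_{j=1..k-1} phi_{k-1,j} rho(j)],
  phi_{k,j} = phi_{k-1,j} - phi_{kk} phi_{k-1,k-j},  j = 1..k-1.
Step k = 1:
  phi_11 = rho(1) = -0.2838.
Step k = 2:
  phi_22 = [rho(2) - phi_11 rho(1)] / [1 - phi_11 rho(1)] = [-0.2751 - (-0.2838)(-0.2838)] / [1 - (-0.2838)(-0.2838)]
         = -0.35564244 / 0.91945756 = -0.386796.
  Update: phi_21 = phi_11 - phi_22 phi_11 = -0.2838 - (-0.386796)(-0.2838) = -0.393573.
Step k = 3:
  phi_33 = [rho(3) - phi_21 rho(2) - phi_22 rho(1)] / [1 - phi_21 rho(1) - phi_22 rho(2)]
    numerator   = 0.4659 - (-0.393573)(-0.2751) - (-0.386796)(-0.2838) = 0.24785547
    denominator = 1 - (-0.393573)(-0.2838) - (-0.386796)(-0.2751) = 0.78189651
  phi_33 = 0.24785547 / 0.78189651 = 0.317.
Therefore phi_{33} = 0.3170.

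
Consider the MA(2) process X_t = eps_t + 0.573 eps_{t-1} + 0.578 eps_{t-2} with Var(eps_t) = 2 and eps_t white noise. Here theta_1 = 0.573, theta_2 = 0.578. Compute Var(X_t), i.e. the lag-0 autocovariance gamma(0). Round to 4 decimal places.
\gamma(0) = 3.3248

For an MA(q) process X_t = eps_t + sum_i theta_i eps_{t-i} with
Var(eps_t) = sigma^2, the variance is
  gamma(0) = sigma^2 * (1 + sum_i theta_i^2).
  sum_i theta_i^2 = (0.573)^2 + (0.578)^2 = 0.328329 + 0.334084 = 0.662413.
  gamma(0) = 2 * (1 + 0.662413) = 2 * 1.662413 = 3.324826, which rounds to 3.3248.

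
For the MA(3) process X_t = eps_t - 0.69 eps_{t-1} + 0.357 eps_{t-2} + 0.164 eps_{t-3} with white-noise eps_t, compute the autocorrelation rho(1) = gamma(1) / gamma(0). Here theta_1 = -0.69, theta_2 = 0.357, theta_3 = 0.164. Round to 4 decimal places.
\rho(1) = -0.5384

For an MA(q) process with theta_0 = 1, the autocovariance is
  gamma(k) = sigma^2 * sum_{i=0..q-k} theta_i * theta_{i+k},
and rho(k) = gamma(k) / gamma(0). Sigma^2 cancels.
  numerator   = (1)*(-0.69) + (-0.69)*(0.357) + (0.357)*(0.164) = -0.877782.
  denominator = (1)^2 + (-0.69)^2 + (0.357)^2 + (0.164)^2 = 1.630445.
  rho(1) = -0.877782 / 1.630445 = -0.5384.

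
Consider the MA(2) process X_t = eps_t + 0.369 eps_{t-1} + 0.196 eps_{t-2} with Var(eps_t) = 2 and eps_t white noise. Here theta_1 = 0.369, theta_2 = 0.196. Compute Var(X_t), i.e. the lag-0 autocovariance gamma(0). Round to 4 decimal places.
\gamma(0) = 2.3492

For an MA(q) process X_t = eps_t + sum_i theta_i eps_{t-i} with
Var(eps_t) = sigma^2, the variance is
  gamma(0) = sigma^2 * (1 + sum_i theta_i^2).
  sum_i theta_i^2 = (0.369)^2 + (0.196)^2 = 0.136161 + 0.038416 = 0.174577.
  gamma(0) = 2 * (1 + 0.174577) = 2 * 1.174577 = 2.349154, which rounds to 2.3492.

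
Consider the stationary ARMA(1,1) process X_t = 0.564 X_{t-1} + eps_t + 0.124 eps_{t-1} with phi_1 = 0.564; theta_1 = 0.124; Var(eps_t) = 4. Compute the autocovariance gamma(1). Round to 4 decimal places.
\gamma(1) = 4.3180

Multiply the model equation by X_{t-k} and take expectations. With theta_0 = psi_0 = 1 and psi_j the MA(infinity) weights, this gives
  gamma(k) - sum_i phi_i gamma(k-i) = c_k,
  c_k = sigma^2 * sum_{j=k..q} theta_j psi_{j-k}   (c_k = 0 for k > q),
using gamma(-m) = gamma(m).
psi-weights needed (psi_j = theta_j + sum_i phi_i psi_{j-i}):
  psi_1 = theta_1 + phi_1 = 0.124 + (0.564) = 0.688
Right-hand sides:
  c_0 = sigma^2 (1 + theta_1 psi_1) = 4 * (1 + (0.124)(0.688)) = 4 * 1.085312 = 4.341248
  c_1 = sigma^2 theta_1 = 4 * (0.124) = 0.496
  c_2 = 0
Equations for k = 0 and k = 1 (AR order 1):
  gamma(0) = phi_1 gamma(1) + c_0
  gamma(1) = phi_1 gamma(0) + c_1
Substituting the second into the first: gamma(0) (1 - phi_1^2) = c_0 + phi_1 c_1, so
  gamma(0) = (c_0 + phi_1 c_1) / (1 - phi_1^2) = (4.341248 + (0.564)(0.496)) / (1 - (0.564)^2) = 4.620992 / 0.681904 = 6.776602.
  gamma(1) = phi_1 gamma(0) + c_1 = (0.564)(6.776602) + (0.496) = 4.318004.
Therefore gamma(1) = 4.3180 (to 4 decimal places).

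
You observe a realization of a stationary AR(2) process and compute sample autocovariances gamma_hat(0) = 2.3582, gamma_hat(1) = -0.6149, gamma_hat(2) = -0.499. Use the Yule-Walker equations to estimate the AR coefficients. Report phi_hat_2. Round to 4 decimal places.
\hat\phi_{2} = -0.3000

The Yule-Walker equations for an AR(p) process read, in matrix form,
  Gamma_p phi = r_p,   with   (Gamma_p)_{ij} = gamma(|i - j|),
                       (r_p)_i = gamma(i),   i,j = 1..p.
Substitute the sample gammas (Toeplitz matrix and right-hand side of size 2):
  Gamma_p = [[2.3582, -0.6149], [-0.6149, 2.3582]]
  r_p     = [-0.6149, -0.499]
Written out:
  2.3582 phi_1 - 0.6149 phi_2 = -0.6149
  -0.6149 phi_1 + 2.3582 phi_2 = -0.499
Solve by Cramer's rule:
  det = gamma(0)^2 - gamma(1)^2 = (2.3582)^2 - (-0.6149)^2 = 5.56110724 - 0.37810201 = 5.18300523
  phi_hat_1 = [gamma(1) gamma(0) - gamma(1) gamma(2)] / det = [(-0.6149)(2.3582) - (-0.6149)(-0.499)] / 5.18300523 = -1.75689228 / 5.18300523 = -0.339
  phi_hat_2 = [gamma(0) gamma(2) - gamma(1)^2] / det = [(2.3582)(-0.499) - (-0.6149)^2] / 5.18300523 = -1.55484381 / 5.18300523 = -0.3
So phi_hat = [-0.3390, -0.3000].
Therefore phi_hat_2 = -0.3000.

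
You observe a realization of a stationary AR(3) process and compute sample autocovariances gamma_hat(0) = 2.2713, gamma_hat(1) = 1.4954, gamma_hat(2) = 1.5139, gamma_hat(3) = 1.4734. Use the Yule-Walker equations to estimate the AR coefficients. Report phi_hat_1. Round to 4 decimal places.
\hat\phi_{1} = 0.2830

The Yule-Walker equations for an AR(p) process read, in matrix form,
  Gamma_p phi = r_p,   with   (Gamma_p)_{ij} = gamma(|i - j|),
                       (r_p)_i = gamma(i),   i,j = 1..p.
Substitute the sample gammas (Toeplitz matrix and right-hand side of size 3):
  Gamma_p = [[2.2713, 1.4954, 1.5139], [1.4954, 2.2713, 1.4954], [1.5139, 1.4954, 2.2713]]
  r_p     = [1.4954, 1.5139, 1.4734]
Written out (R1..R3):
  (R1) 2.2713 phi_1 + 1.4954 phi_2 + 1.5139 phi_3 = 1.4954
  (R2) 1.4954 phi_1 + 2.2713 phi_2 + 1.4954 phi_3 = 1.5139
  (R3) 1.5139 phi_1 + 1.4954 phi_2 + 2.2713 phi_3 = 1.4734
Gaussian elimination:
  R2 <- R2 - (1.4954/2.2713) R1 = R2 - (0.658389) R1:  1.286744 phi_2 + 0.498664 phi_3 = 0.529344
  R3 <- R3 - (1.5139/2.2713) R1 = R3 - (0.666535) R1:  0.498664 phi_2 + 1.262233 phi_3 = 0.476664
  R3 <- R3 - (0.498664/1.286744) R2 = R3 - (0.387539) R2:  1.068981 phi_3 = 0.271522
Back-substitution:
  phi_hat_3 = 0.271522 / 1.068981 = 0.254001
  phi_hat_2 = (0.529344 - (0.498664)(0.254001)) / 1.286744 = 0.312947
  phi_hat_1 = (1.4954 - (1.4954)(0.312947) - (1.5139)(0.254001)) / 2.2713 = 0.283048
So phi_hat = [0.2830, 0.3129, 0.2540].
Therefore phi_hat_1 = 0.2830.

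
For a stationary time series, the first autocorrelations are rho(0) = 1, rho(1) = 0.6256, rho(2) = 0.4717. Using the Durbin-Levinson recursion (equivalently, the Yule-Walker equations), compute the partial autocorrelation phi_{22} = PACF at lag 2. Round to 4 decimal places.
\phi_{22} = 0.1320

The PACF at lag k is phi_{kk}, the last component of the solution
to the Yule-Walker system G_k phi = r_k where
  (G_k)_{ij} = rho(|i - j|), (r_k)_i = rho(i), i,j = 1..k.
Equivalently, Durbin-Levinson gives phi_{kk} iteratively:
  phi_{11} = rho(1)
  phi_{kk} = [rho(k) - sum_{j=1..k-1} phi_{k-1,j} rho(k-j)]
            / [1 - sum_{j=1..k-1} phi_{k-1,j} rho(j)],
  phi_{k,j} = phi_{k-1,j} - phi_{kk} phi_{k-1,k-j},  j = 1..k-1.
Step k = 1:
  phi_11 = rho(1) = 0.6256.
Step k = 2:
  phi_22 = [rho(2) - phi_11 rho(1)] / [1 - phi_11 rho(1)] = [0.4717 - (0.6256)(0.6256)] / [1 - (0.6256)(0.6256)]
         = 0.08032464 / 0.60862464 = 0.132.
Therefore phi_{22} = 0.1320.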